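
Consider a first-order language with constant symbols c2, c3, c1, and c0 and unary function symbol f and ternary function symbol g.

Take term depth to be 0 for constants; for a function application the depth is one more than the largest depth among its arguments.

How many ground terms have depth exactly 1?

68

Let N_k = |{terms of depth ≤ k}|. Then N_0 = 4 and N_k = 4 + N_{k-1} + N_{k-1}^3 for k ≥ 1 (one summand per function symbol, arity giving the exponent).
N_0 = 4
N_1 = 4 + 4 + 4^3 = 72
Terms of depth exactly 1: N_1 − N_0 = 72 − 4 = 68.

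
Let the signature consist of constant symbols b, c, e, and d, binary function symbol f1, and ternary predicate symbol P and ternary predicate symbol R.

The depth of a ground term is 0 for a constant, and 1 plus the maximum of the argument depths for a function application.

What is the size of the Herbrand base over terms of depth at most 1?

16000

First count ground terms of depth ≤ 1.
If N_k denotes the number of depth-≤k ground terms, the 4 constants give N_0 = 4, and each function symbol of arity r contributes N_{k-1}^r new terms at level k: N_k = 4 + N_{k-1}^2.
N_0 = 4
N_1 = 4 + 4^2 = 20
So |H| = 20.
Ground atoms are formed by filling each argument slot of a predicate with a term from H, so an r-ary predicate gives |H|^r atoms:
  P: 20^3 = 8000;  R: 20^3 = 8000
Total ground atoms: 8000 + 8000 = 16000.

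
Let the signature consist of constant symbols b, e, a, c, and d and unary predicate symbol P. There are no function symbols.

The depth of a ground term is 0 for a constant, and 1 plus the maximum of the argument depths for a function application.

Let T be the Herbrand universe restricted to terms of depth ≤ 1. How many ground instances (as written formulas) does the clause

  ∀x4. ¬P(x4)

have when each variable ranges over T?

5

Ground terms of depth ≤ 1:
  With no function symbols every ground term is a constant, so there are exactly 5 ground terms at every depth bound.
  N_0 = 5
  N_1 = 5
So there are 5 ground terms available for substitution.
The variable x4 ranges independently over the available ground terms, and distinct assignments produce distinct instances.
Number of ground instances = 5.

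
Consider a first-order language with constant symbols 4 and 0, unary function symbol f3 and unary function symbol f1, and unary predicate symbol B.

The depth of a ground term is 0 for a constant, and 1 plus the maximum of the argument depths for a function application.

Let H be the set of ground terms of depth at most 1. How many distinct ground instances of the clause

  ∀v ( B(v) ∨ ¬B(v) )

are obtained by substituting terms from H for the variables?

6

Ground terms of depth ≤ 1:
  Let N_k = |{terms of depth ≤ k}|. Then N_0 = 2 and N_k = 2 + N_{k-1} + N_{k-1} for k ≥ 1 (one summand per function symbol, arity giving the exponent).
  N_0 = 2
  N_1 = 2 + 2 + 2 = 6
  Explicitly: 4, 0, f3(4), f3(0), f1(4), f1(0).
So there are 6 ground terms available for substitution.
The clause has 1 distinct variable (v), which appears in the body. In the free term algebra distinct substitutions yield syntactically distinct ground instances.
Number of ground instances = 6.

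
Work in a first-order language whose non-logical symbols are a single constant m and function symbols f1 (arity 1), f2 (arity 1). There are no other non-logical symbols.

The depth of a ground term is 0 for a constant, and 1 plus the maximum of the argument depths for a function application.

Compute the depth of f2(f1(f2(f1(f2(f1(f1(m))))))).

7

depth(f1(m)) = 1 + depth(m) = 1 + 0 = 1
depth(f1(f1(m))) = 1 + depth(f1(m)) = 1 + 1 = 2
depth(f2(f1(f1(m)))) = 1 + depth(f1(f1(m))) = 1 + 2 = 3
depth(f1(f2(f1(f1(m))))) = 1 + depth(f2(f1(f1(m)))) = 1 + 3 = 4
depth(f2(f1(f2(f1(f1(m)))))) = 1 + depth(f1(f2(f1(f1(m))))) = 1 + 4 = 5
depth(f1(f2(f1(f2(f1(f1(m))))))) = 1 + depth(f2(f1(f2(f1(f1(m)))))) = 1 + 5 = 6
depth(f2(f1(f2(f1(f2(f1(f1(m)))))))) = 1 + depth(f1(f2(f1(f2(f1(f1(m))))))) = 1 + 6 = 7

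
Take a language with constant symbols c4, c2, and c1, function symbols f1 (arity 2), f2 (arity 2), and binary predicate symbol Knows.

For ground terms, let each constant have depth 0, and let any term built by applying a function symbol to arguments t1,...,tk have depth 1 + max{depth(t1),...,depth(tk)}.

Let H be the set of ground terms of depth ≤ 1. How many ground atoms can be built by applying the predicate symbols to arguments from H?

First count ground terms of depth ≤ 1.
Let N_k count ground terms of depth at most k. Each non-constant term of depth ≤ k is some function symbol applied to depth-≤(k−1) arguments, giving N_k = 3 + N_{k-1}^2 + N_{k-1}^2.
N_0 = 3
N_1 = 3 + 3^2 + 3^2 = 21
So |H| = 21.
For each predicate symbol, the number of ground atoms is |H| raised to its arity; summing:
  Knows: 21^2 = 441
Total ground atoms: 441.

441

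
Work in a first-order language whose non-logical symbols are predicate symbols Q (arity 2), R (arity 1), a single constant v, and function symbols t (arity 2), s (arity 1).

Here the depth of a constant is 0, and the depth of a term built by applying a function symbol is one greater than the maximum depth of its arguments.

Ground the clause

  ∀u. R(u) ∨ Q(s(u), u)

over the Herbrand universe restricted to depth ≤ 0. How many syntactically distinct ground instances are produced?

1

Ground terms of depth ≤ 0:
  Count level by level. With function symbols t/2, s/1, the terms of depth ≤ k are the 1 constant together with each function applied to depth-≤(k−1) tuples, so N_k = 1 + N_{k-1}^2 + N_{k-1}.
  N_0 = 1
  Explicitly: v.
So there is exactly 1 ground term available for substitution.
There is 1 variable to instantiate (u),  occurring in at least one literal, so different choices give different ground instances.
Number of ground instances = 1.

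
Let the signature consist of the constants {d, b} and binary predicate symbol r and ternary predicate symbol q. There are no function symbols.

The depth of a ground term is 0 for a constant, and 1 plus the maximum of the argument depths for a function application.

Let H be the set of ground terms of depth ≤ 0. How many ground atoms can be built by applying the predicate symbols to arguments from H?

First count ground terms of depth ≤ 0.
With no function symbols every ground term is a constant, so there are exactly 2 ground terms at every depth bound.
N_0 = 2
Explicitly: d, b.
So |H| = 2.
For each predicate symbol, the number of ground atoms is |H| raised to its arity; summing:
  r: 2^2 = 4;  q: 2^3 = 8
Total ground atoms: 4 + 8 = 12.

12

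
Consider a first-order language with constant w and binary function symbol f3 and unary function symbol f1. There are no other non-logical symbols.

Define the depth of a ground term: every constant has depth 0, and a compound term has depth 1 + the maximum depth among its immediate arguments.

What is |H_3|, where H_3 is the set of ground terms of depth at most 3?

Let N_k count ground terms of depth at most k. Each non-constant term of depth ≤ k is some function symbol applied to depth-≤(k−1) arguments, giving N_k = 1 + N_{k-1}^2 + N_{k-1}.
N_0 = 1
N_1 = 1 + 1^2 + 1 = 3
N_2 = 1 + 3^2 + 3 = 13
N_3 = 1 + 13^2 + 13 = 183

183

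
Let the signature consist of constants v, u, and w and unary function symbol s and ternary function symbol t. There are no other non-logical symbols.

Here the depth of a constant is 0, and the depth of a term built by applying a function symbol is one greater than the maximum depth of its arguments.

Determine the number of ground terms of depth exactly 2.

35940

Let N_k = |{terms of depth ≤ k}|. Then N_0 = 3 and N_k = 3 + N_{k-1} + N_{k-1}^3 for k ≥ 1 (one summand per function symbol, arity giving the exponent).
N_0 = 3
N_1 = 3 + 3 + 3^3 = 33
N_2 = 3 + 33 + 33^3 = 35973
Terms of depth exactly 2: N_2 − N_1 = 35973 − 33 = 35940.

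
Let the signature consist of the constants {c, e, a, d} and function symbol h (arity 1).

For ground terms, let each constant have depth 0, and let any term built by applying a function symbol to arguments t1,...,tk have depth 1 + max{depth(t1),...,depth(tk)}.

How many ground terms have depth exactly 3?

Write N_k for the number of ground terms of depth ≤ k. A term of depth ≤ k is either a constant or a function symbol applied to arguments of depth ≤ k−1, so N_k = 4 + N_{k-1}.
N_0 = 4
N_1 = 4 + 4 = 8
N_2 = 4 + 8 = 12
N_3 = 4 + 12 = 16
Terms of depth exactly 3: N_3 − N_2 = 16 − 12 = 4.

4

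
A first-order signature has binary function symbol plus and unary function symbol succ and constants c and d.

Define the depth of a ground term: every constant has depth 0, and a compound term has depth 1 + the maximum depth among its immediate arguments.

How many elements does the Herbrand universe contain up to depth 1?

Let N_k count ground terms of depth at most k. Each non-constant term of depth ≤ k is some function symbol applied to depth-≤(k−1) arguments, giving N_k = 2 + N_{k-1}^2 + N_{k-1}.
N_0 = 2
N_1 = 2 + 2^2 + 2 = 8
Explicitly: c, d, plus(c, c), plus(c, d), plus(d, c), plus(d, d), succ(c), succ(d).

8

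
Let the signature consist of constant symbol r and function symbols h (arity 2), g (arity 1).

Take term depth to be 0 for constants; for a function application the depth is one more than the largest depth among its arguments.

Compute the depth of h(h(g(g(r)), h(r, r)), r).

4

depth(g(r)) = 1 + depth(r) = 1 + 0 = 1
depth(g(g(r))) = 1 + depth(g(r)) = 1 + 1 = 2
depth(h(r, r)) = 1 + max(0, 0) = 1
depth(h(g(g(r)), h(r, r))) = 1 + max(2, 1) = 3
depth(h(h(g(g(r)), h(r, r)), r)) = 1 + max(3, 0) = 4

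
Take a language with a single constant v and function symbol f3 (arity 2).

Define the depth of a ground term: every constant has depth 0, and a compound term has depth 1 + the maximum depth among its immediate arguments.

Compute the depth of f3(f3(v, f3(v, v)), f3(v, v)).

depth(f3(v, v)) = 1 + max(0, 0) = 1
depth(f3(v, f3(v, v))) = 1 + max(0, 1) = 2
depth(f3(f3(v, f3(v, v)), f3(v, v))) = 1 + max(2, 1) = 3

3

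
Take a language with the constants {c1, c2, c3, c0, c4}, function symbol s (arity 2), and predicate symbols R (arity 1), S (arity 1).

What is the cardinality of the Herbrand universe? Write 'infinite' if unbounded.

infinite

The signature has at least one function symbol (s, arity 2) and at least one constant (c1).
Iterating s gives infinitely many distinct ground terms: c1, s(c1, c1), s(s(c1, c1), s(c1, c1)), ...
So the Herbrand universe is infinite.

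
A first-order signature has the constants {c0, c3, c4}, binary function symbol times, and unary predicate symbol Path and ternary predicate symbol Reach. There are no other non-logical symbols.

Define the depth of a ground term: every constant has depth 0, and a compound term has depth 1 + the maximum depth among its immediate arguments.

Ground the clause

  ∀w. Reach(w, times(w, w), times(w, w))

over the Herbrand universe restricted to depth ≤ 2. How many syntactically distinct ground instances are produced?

Ground terms of depth ≤ 2:
  Count level by level. With function symbols times/2, the terms of depth ≤ k are the 3 constants together with each function applied to depth-≤(k−1) tuples, so N_k = 3 + N_{k-1}^2.
  N_0 = 3
  N_1 = 3 + 3^2 = 12
  N_2 = 3 + 12^2 = 147
So there are 147 ground terms available for substitution.
The clause has 1 distinct variable (w), which appears in the body. In the free term algebra distinct substitutions yield syntactically distinct ground instances.
Number of ground instances = 147.

147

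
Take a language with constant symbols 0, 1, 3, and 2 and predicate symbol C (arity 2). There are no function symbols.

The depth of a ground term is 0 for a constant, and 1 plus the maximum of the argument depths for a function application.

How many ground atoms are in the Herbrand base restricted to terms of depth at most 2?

16

First count ground terms of depth ≤ 2.
With no function symbols every ground term is a constant, so there are exactly 4 ground terms at every depth bound.
N_0 = 4
N_1 = 4
N_2 = 4
So |H| = 4.
Each predicate of arity r yields |H|^r ground atoms (one per choice of an r-tuple from H):
  C: 4^2 = 16
Total ground atoms: 16.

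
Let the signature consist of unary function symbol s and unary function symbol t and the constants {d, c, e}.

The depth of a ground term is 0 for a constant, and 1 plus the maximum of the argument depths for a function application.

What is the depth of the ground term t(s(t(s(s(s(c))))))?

6

depth(s(c)) = 1 + depth(c) = 1 + 0 = 1
depth(s(s(c))) = 1 + depth(s(c)) = 1 + 1 = 2
depth(s(s(s(c)))) = 1 + depth(s(s(c))) = 1 + 2 = 3
depth(t(s(s(s(c))))) = 1 + depth(s(s(s(c)))) = 1 + 3 = 4
depth(s(t(s(s(s(c)))))) = 1 + depth(t(s(s(s(c))))) = 1 + 4 = 5
depth(t(s(t(s(s(s(c))))))) = 1 + depth(s(t(s(s(s(c)))))) = 1 + 5 = 6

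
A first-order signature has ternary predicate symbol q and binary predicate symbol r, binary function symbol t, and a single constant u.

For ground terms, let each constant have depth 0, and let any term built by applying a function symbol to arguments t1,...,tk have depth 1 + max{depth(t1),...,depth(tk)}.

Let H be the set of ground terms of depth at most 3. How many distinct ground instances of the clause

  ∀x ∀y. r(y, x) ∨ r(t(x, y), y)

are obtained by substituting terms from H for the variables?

676

Ground terms of depth ≤ 3:
  Write N_k for the number of ground terms of depth ≤ k. A term of depth ≤ k is either a constant or a function symbol applied to arguments of depth ≤ k−1, so N_k = 1 + N_{k-1}^2.
  N_0 = 1
  N_1 = 1 + 1^2 = 2
  N_2 = 1 + 2^2 = 5
  N_3 = 1 + 5^2 = 26
So there are 26 ground terms available for substitution.
The body mentions every one of the 2 quantified variables; since ground terms form a free algebra, no two substitutions collapse to the same formula.
Number of ground instances = 26^2 = 676.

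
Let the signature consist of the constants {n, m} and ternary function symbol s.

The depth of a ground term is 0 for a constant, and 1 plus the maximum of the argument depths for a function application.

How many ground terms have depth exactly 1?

If N_k denotes the number of depth-≤k ground terms, the 2 constants give N_0 = 2, and each function symbol of arity r contributes N_{k-1}^r new terms at level k: N_k = 2 + N_{k-1}^3.
N_0 = 2
N_1 = 2 + 2^3 = 10
Terms of depth exactly 1: N_1 − N_0 = 10 − 2 = 8.

8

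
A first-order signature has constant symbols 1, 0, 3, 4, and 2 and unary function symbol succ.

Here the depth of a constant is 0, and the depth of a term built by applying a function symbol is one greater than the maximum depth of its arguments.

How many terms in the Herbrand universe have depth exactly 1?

Let N_k count ground terms of depth at most k. Each non-constant term of depth ≤ k is some function symbol applied to depth-≤(k−1) arguments, giving N_k = 5 + N_{k-1}.
N_0 = 5
N_1 = 5 + 5 = 10
Terms of depth exactly 1: N_1 − N_0 = 10 − 5 = 5.

5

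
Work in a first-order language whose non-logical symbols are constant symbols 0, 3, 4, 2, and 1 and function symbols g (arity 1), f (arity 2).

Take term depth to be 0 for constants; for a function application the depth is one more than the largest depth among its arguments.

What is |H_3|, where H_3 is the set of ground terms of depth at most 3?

If N_k denotes the number of depth-≤k ground terms, the 5 constants give N_0 = 5, and each function symbol of arity r contributes N_{k-1}^r new terms at level k: N_k = 5 + N_{k-1} + N_{k-1}^2.
N_0 = 5
N_1 = 5 + 5 + 5^2 = 35
N_2 = 5 + 35 + 35^2 = 1265
N_3 = 5 + 1265 + 1265^2 = 1601495

1601495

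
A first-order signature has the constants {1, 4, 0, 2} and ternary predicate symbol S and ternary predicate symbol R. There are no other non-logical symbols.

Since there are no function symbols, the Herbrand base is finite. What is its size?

With no function symbols, the Herbrand universe is just the 4 constants.
Ground atoms per predicate: S: 4^3 = 64, R: 4^3 = 64.
Herbrand base size = 64 + 64 = 128.

128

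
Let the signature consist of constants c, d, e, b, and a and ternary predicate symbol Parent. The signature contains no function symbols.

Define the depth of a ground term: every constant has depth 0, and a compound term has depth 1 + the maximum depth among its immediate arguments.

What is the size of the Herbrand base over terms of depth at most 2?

First count ground terms of depth ≤ 2.
With no function symbols every ground term is a constant, so there are exactly 5 ground terms at every depth bound.
N_0 = 5
N_1 = 5
N_2 = 5
Explicitly: c, d, e, b, a.
So |H| = 5.
A ground atom is a predicate applied to a tuple of terms from H, so the count is the sum over predicates of |H|^arity:
  Parent: 5^3 = 125
Total ground atoms: 125.

125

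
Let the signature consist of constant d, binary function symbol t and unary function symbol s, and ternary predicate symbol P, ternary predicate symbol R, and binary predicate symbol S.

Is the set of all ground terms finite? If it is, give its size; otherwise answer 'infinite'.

infinite

The signature has at least one function symbol (t, arity 2) and at least one constant (d).
Iterating t gives infinitely many distinct ground terms: d, t(d, d), t(t(d, d), t(d, d)), ...
So the Herbrand universe is infinite.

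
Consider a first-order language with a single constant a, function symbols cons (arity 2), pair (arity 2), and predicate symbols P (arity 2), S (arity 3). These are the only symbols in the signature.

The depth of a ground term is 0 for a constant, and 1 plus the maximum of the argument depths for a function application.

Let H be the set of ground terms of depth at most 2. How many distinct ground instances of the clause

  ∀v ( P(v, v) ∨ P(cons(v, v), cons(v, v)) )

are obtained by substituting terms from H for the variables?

Ground terms of depth ≤ 2:
  Let N_k count ground terms of depth at most k. Each non-constant term of depth ≤ k is some function symbol applied to depth-≤(k−1) arguments, giving N_k = 1 + N_{k-1}^2 + N_{k-1}^2.
  N_0 = 1
  N_1 = 1 + 1^2 + 1^2 = 3
  N_2 = 1 + 3^2 + 3^2 = 19
So there are 19 ground terms available for substitution.
The body mentions the single quantified variable v; since ground terms form a free algebra, no two substitutions collapse to the same formula.
Number of ground instances = 19.

19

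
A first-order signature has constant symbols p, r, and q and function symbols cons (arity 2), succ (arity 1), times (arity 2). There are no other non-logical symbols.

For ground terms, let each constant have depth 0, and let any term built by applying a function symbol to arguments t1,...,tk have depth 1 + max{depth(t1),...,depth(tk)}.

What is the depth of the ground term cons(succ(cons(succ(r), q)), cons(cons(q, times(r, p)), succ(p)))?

depth(succ(r)) = 1 + depth(r) = 1 + 0 = 1
depth(cons(succ(r), q)) = 1 + max(1, 0) = 2
depth(succ(cons(succ(r), q))) = 1 + depth(cons(succ(r), q)) = 1 + 2 = 3
depth(times(r, p)) = 1 + max(0, 0) = 1
depth(cons(q, times(r, p))) = 1 + max(0, 1) = 2
depth(succ(p)) = 1 + depth(p) = 1 + 0 = 1
depth(cons(cons(q, times(r, p)), succ(p))) = 1 + max(2, 1) = 3
depth(cons(succ(cons(succ(r), q)), cons(cons(q, times(r, p)), succ(p)))) = 1 + max(3, 3) = 4

4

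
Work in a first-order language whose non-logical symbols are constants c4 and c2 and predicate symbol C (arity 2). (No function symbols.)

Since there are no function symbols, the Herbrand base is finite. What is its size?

4

With no function symbols, the Herbrand universe is just the 2 constants.
Ground atoms per predicate: C: 2^2 = 4.
Herbrand base size = 4 = 4.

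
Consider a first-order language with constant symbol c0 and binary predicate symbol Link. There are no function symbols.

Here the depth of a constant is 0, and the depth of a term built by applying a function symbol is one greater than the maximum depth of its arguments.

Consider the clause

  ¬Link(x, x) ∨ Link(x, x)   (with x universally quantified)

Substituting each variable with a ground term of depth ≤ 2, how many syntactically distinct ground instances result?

Ground terms of depth ≤ 2:
  With no function symbols every ground term is a constant, so there is exactly 1 ground term at every depth bound.
  N_0 = 1
  N_1 = 1
  N_2 = 1
So there is exactly 1 ground term available for substitution.
There is 1 variable to instantiate (x),  occurring in at least one literal, so different choices give different ground instances.
Number of ground instances = 1.

1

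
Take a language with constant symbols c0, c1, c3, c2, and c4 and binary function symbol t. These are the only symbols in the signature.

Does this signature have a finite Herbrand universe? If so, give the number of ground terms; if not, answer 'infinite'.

The signature has at least one function symbol (t, arity 2) and at least one constant (c0).
Iterating t gives infinitely many distinct ground terms: c0, t(c0, c0), t(t(c0, c0), t(c0, c0)), ...
So the Herbrand universe is infinite.

infinite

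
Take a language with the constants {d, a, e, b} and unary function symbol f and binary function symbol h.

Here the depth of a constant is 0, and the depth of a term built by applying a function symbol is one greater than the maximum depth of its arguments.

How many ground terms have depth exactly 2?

Write N_k for the number of ground terms of depth ≤ k. A term of depth ≤ k is either a constant or a function symbol applied to arguments of depth ≤ k−1, so N_k = 4 + N_{k-1} + N_{k-1}^2.
N_0 = 4
N_1 = 4 + 4 + 4^2 = 24
N_2 = 4 + 24 + 24^2 = 604
Terms of depth exactly 2: N_2 − N_1 = 604 − 24 = 580.

580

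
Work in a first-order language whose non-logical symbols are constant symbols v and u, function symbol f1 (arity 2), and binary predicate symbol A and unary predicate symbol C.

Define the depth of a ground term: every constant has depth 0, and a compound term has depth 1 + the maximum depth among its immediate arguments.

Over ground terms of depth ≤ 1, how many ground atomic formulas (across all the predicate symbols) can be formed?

First count ground terms of depth ≤ 1.
Let N_k count ground terms of depth at most k. Each non-constant term of depth ≤ k is some function symbol applied to depth-≤(k−1) arguments, giving N_k = 2 + N_{k-1}^2.
N_0 = 2
N_1 = 2 + 2^2 = 6
So |H| = 6.
Each predicate of arity r yields |H|^r ground atoms (one per choice of an r-tuple from H):
  A: 6^2 = 36;  C: 6
Total ground atoms: 36 + 6 = 42.

42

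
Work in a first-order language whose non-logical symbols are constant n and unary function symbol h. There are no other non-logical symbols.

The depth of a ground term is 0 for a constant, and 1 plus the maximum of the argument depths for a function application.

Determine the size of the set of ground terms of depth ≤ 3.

4

Let N_k count ground terms of depth at most k. Each non-constant term of depth ≤ k is some function symbol applied to depth-≤(k−1) arguments, giving N_k = 1 + N_{k-1}.
N_0 = 1
N_1 = 1 + 1 = 2
N_2 = 1 + 2 = 3
N_3 = 1 + 3 = 4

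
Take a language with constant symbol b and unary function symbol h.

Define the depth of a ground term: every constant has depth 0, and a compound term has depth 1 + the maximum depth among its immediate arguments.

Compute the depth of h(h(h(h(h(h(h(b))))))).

depth(h(b)) = 1 + depth(b) = 1 + 0 = 1
depth(h(h(b))) = 1 + depth(h(b)) = 1 + 1 = 2
depth(h(h(h(b)))) = 1 + depth(h(h(b))) = 1 + 2 = 3
depth(h(h(h(h(b))))) = 1 + depth(h(h(h(b)))) = 1 + 3 = 4
depth(h(h(h(h(h(b)))))) = 1 + depth(h(h(h(h(b))))) = 1 + 4 = 5
depth(h(h(h(h(h(h(b))))))) = 1 + depth(h(h(h(h(h(b)))))) = 1 + 5 = 6
depth(h(h(h(h(h(h(h(b)))))))) = 1 + depth(h(h(h(h(h(h(b))))))) = 1 + 6 = 7

7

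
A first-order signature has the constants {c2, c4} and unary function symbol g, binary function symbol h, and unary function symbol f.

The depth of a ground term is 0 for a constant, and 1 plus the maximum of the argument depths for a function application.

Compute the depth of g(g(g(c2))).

depth(g(c2)) = 1 + depth(c2) = 1 + 0 = 1
depth(g(g(c2))) = 1 + depth(g(c2)) = 1 + 1 = 2
depth(g(g(g(c2)))) = 1 + depth(g(g(c2))) = 1 + 2 = 3

3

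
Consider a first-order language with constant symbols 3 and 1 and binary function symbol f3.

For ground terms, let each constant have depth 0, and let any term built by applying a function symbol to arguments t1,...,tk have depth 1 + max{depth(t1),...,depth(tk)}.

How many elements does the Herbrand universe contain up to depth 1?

6

Let N_k = |{terms of depth ≤ k}|. Then N_0 = 2 and N_k = 2 + N_{k-1}^2 for k ≥ 1 (one summand per function symbol, arity giving the exponent).
N_0 = 2
N_1 = 2 + 2^2 = 6
Explicitly: 3, 1, f3(3, 3), f3(3, 1), f3(1, 3), f3(1, 1).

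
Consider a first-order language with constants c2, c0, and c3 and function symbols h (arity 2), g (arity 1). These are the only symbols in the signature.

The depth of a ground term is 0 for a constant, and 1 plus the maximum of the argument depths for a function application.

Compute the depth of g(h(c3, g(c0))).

depth(g(c0)) = 1 + depth(c0) = 1 + 0 = 1
depth(h(c3, g(c0))) = 1 + max(0, 1) = 2
depth(g(h(c3, g(c0)))) = 1 + depth(h(c3, g(c0))) = 1 + 2 = 3

3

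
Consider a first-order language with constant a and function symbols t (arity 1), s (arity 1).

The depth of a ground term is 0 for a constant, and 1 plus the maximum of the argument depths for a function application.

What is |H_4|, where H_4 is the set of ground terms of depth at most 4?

Write N_k for the number of ground terms of depth ≤ k. A term of depth ≤ k is either a constant or a function symbol applied to arguments of depth ≤ k−1, so N_k = 1 + N_{k-1} + N_{k-1}.
N_0 = 1
N_1 = 1 + 1 + 1 = 3
N_2 = 1 + 3 + 3 = 7
N_3 = 1 + 7 + 7 = 15
N_4 = 1 + 15 + 15 = 31

31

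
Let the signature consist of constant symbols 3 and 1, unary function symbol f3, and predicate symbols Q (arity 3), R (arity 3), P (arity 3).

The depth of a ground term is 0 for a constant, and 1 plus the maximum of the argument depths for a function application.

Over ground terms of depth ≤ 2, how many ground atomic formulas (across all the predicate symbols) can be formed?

648

First count ground terms of depth ≤ 2.
Let N_k count ground terms of depth at most k. Each non-constant term of depth ≤ k is some function symbol applied to depth-≤(k−1) arguments, giving N_k = 2 + N_{k-1}.
N_0 = 2
N_1 = 2 + 2 = 4
N_2 = 2 + 4 = 6
Explicitly: 3, 1, f3(3), f3(1), f3(f3(3)), f3(f3(1)).
So |H| = 6.
For each predicate symbol, the number of ground atoms is |H| raised to its arity; summing:
  Q: 6^3 = 216;  R: 6^3 = 216;  P: 6^3 = 216
Total ground atoms: 216 + 216 + 216 = 648.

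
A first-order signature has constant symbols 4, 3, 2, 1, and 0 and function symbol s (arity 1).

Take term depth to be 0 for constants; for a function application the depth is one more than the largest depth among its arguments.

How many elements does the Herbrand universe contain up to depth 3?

20

Write N_k for the number of ground terms of depth ≤ k. A term of depth ≤ k is either a constant or a function symbol applied to arguments of depth ≤ k−1, so N_k = 5 + N_{k-1}.
N_0 = 5
N_1 = 5 + 5 = 10
N_2 = 5 + 10 = 15
N_3 = 5 + 15 = 20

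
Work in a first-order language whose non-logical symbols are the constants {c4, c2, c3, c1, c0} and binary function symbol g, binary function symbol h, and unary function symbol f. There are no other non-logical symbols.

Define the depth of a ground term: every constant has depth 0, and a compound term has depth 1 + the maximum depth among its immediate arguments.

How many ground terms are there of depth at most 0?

Let N_k count ground terms of depth at most k. Each non-constant term of depth ≤ k is some function symbol applied to depth-≤(k−1) arguments, giving N_k = 5 + N_{k-1}^2 + N_{k-1}^2 + N_{k-1}.
N_0 = 5
Explicitly: c4, c2, c3, c1, c0.

5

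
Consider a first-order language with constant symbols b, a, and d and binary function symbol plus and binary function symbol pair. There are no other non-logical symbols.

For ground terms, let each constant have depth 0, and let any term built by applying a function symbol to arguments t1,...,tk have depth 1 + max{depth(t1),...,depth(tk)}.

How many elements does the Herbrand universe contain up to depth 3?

If N_k denotes the number of depth-≤k ground terms, the 3 constants give N_0 = 3, and each function symbol of arity r contributes N_{k-1}^r new terms at level k: N_k = 3 + N_{k-1}^2 + N_{k-1}^2.
N_0 = 3
N_1 = 3 + 3^2 + 3^2 = 21
N_2 = 3 + 21^2 + 21^2 = 885
N_3 = 3 + 885^2 + 885^2 = 1566453

1566453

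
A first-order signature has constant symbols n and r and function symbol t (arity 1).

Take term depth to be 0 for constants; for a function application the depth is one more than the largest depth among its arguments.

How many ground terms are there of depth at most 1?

If N_k denotes the number of depth-≤k ground terms, the 2 constants give N_0 = 2, and each function symbol of arity r contributes N_{k-1}^r new terms at level k: N_k = 2 + N_{k-1}.
N_0 = 2
N_1 = 2 + 2 = 4
Explicitly: n, r, t(n), t(r).

4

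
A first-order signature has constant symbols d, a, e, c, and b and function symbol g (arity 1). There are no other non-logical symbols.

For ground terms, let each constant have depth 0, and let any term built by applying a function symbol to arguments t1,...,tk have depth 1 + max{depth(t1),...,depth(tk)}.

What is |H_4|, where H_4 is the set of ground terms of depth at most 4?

Let N_k count ground terms of depth at most k. Each non-constant term of depth ≤ k is some function symbol applied to depth-≤(k−1) arguments, giving N_k = 5 + N_{k-1}.
N_0 = 5
N_1 = 5 + 5 = 10
N_2 = 5 + 10 = 15
N_3 = 5 + 15 = 20
N_4 = 5 + 20 = 25

25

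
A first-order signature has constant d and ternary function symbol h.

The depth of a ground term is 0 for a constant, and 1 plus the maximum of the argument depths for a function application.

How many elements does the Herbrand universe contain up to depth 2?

9

Write N_k for the number of ground terms of depth ≤ k. A term of depth ≤ k is either a constant or a function symbol applied to arguments of depth ≤ k−1, so N_k = 1 + N_{k-1}^3.
N_0 = 1
N_1 = 1 + 1^3 = 2
N_2 = 1 + 2^3 = 9
Explicitly: d, h(d, d, d), h(d, d, h(d, d, d)), h(d, h(d, d, d), d), h(d, h(d, d, d), h(d, d, d)), h(h(d, d, d), d, d), h(h(d, d, d), d, h(d, d, d)), h(h(d, d, d), h(d, d, d), d), h(h(d, d, d), h(d, d, d), h(d, d, d)).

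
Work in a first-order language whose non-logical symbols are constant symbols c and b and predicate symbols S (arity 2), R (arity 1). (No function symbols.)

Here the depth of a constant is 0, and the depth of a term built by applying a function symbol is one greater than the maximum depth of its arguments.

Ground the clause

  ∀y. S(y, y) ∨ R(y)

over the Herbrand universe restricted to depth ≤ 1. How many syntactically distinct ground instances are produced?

Ground terms of depth ≤ 1:
  With no function symbols every ground term is a constant, so there are exactly 2 ground terms at every depth bound.
  N_0 = 2
  N_1 = 2
  Explicitly: c, b.
So there are 2 ground terms available for substitution.
The body mentions the single quantified variable y; since ground terms form a free algebra, no two substitutions collapse to the same formula.
Number of ground instances = 2.

2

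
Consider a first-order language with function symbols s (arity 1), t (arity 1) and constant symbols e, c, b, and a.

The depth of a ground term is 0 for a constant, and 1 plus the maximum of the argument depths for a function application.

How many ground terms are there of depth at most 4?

Write N_k for the number of ground terms of depth ≤ k. A term of depth ≤ k is either a constant or a function symbol applied to arguments of depth ≤ k−1, so N_k = 4 + N_{k-1} + N_{k-1}.
N_0 = 4
N_1 = 4 + 4 + 4 = 12
N_2 = 4 + 12 + 12 = 28
N_3 = 4 + 28 + 28 = 60
N_4 = 4 + 60 + 60 = 124

124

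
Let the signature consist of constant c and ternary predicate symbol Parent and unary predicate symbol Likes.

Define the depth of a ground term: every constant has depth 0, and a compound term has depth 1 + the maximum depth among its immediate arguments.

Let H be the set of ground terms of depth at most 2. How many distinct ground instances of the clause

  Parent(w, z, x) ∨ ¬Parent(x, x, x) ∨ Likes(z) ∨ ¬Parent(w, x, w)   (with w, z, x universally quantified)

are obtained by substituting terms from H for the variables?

Ground terms of depth ≤ 2:
  With no function symbols every ground term is a constant, so there is exactly 1 ground term at every depth bound.
  N_0 = 1
  N_1 = 1
  N_2 = 1
So there is exactly 1 ground term available for substitution.
The clause has 3 distinct variables (w, z, x), each appearing in the body. In the free term algebra distinct substitutions yield syntactically distinct ground instances.
Number of ground instances = 1^3 = 1.

1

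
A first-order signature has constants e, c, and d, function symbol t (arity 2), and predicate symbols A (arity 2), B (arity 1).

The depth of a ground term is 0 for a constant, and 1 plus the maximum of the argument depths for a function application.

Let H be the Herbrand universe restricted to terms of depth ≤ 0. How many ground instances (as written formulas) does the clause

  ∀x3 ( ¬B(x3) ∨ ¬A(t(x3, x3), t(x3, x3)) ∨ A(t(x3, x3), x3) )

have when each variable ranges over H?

3

Ground terms of depth ≤ 0:
  Write N_k for the number of ground terms of depth ≤ k. A term of depth ≤ k is either a constant or a function symbol applied to arguments of depth ≤ k−1, so N_k = 3 + N_{k-1}^2.
  N_0 = 3
So there are 3 ground terms available for substitution.
The variable x3 ranges independently over the available ground terms, and distinct assignments produce distinct instances.
Number of ground instances = 3.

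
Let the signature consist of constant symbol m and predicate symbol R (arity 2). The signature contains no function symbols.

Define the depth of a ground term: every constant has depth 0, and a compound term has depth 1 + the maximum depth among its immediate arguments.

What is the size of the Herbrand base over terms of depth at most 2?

First count ground terms of depth ≤ 2.
With no function symbols every ground term is a constant, so there is exactly 1 ground term at every depth bound.
N_0 = 1
N_1 = 1
N_2 = 1
So |H| = 1.
For each predicate symbol, the number of ground atoms is |H| raised to its arity; summing:
  R: 1^2 = 1
Total ground atoms: 1.

1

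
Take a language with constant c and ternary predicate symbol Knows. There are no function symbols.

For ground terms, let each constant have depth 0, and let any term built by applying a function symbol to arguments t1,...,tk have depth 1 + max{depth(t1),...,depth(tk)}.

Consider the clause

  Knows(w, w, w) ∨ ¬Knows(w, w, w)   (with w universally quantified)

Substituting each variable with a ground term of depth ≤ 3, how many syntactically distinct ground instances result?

Ground terms of depth ≤ 3:
  With no function symbols every ground term is a constant, so there is exactly 1 ground term at every depth bound.
  N_0 = 1
  N_1 = 1
  N_2 = 1
  N_3 = 1
  Explicitly: c.
So there is exactly 1 ground term available for substitution.
There is 1 variable to instantiate (w),  occurring in at least one literal, so different choices give different ground instances.
Number of ground instances = 1.

1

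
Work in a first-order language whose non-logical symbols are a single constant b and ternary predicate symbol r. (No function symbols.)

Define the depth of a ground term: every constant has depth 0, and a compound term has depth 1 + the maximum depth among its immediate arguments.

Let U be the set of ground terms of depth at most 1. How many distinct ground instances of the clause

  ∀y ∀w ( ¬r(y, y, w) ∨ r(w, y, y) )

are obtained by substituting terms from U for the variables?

1

Ground terms of depth ≤ 1:
  With no function symbols every ground term is a constant, so there is exactly 1 ground term at every depth bound.
  N_0 = 1
  N_1 = 1
So there is exactly 1 ground term available for substitution.
The clause has 2 distinct variables (y, w), each appearing in the body. In the free term algebra distinct substitutions yield syntactically distinct ground instances.
Number of ground instances = 1^2 = 1.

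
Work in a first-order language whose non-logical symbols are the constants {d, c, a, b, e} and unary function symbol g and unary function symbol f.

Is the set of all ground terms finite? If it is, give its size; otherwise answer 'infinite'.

infinite

The signature has at least one function symbol (g, arity 1) and at least one constant (d).
Iterating g gives infinitely many distinct ground terms: d, g(d), g(g(d)), ...
So the Herbrand universe is infinite.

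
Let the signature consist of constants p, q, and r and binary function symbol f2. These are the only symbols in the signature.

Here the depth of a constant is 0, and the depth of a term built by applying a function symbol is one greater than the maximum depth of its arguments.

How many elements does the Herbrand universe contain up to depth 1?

12

Let N_k = |{terms of depth ≤ k}|. Then N_0 = 3 and N_k = 3 + N_{k-1}^2 for k ≥ 1 (one summand per function symbol, arity giving the exponent).
N_0 = 3
N_1 = 3 + 3^2 = 12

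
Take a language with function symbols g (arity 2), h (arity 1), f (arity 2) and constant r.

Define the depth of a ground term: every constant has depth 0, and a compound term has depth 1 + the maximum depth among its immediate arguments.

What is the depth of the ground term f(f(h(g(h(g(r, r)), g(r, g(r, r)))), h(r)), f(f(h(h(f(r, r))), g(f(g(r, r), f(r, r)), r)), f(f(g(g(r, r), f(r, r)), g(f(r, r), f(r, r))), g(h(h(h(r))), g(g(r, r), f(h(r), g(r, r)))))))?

depth(g(r, r)) = 1 + max(0, 0) = 1
depth(h(g(r, r))) = 1 + depth(g(r, r)) = 1 + 1 = 2
depth(g(r, g(r, r))) = 1 + max(0, 1) = 2
depth(g(h(g(r, r)), g(r, g(r, r)))) = 1 + max(2, 2) = 3
depth(h(g(h(g(r, r)), g(r, g(r, r))))) = 1 + depth(g(h(g(r, r)), g(r, g(r, r)))) = 1 + 3 = 4
depth(h(r)) = 1 + depth(r) = 1 + 0 = 1
depth(f(h(g(h(g(r, r)), g(r, g(r, r)))), h(r))) = 1 + max(4, 1) = 5
depth(f(r, r)) = 1 + max(0, 0) = 1
depth(h(f(r, r))) = 1 + depth(f(r, r)) = 1 + 1 = 2
depth(h(h(f(r, r)))) = 1 + depth(h(f(r, r))) = 1 + 2 = 3
depth(f(g(r, r), f(r, r))) = 1 + max(1, 1) = 2
depth(g(f(g(r, r), f(r, r)), r)) = 1 + max(2, 0) = 3
depth(f(h(h(f(r, r))), g(f(g(r, r), f(r, r)), r))) = 1 + max(3, 3) = 4
depth(g(g(r, r), f(r, r))) = 1 + max(1, 1) = 2
depth(g(f(r, r), f(r, r))) = 1 + max(1, 1) = 2
depth(f(g(g(r, r), f(r, r)), g(f(r, r), f(r, r)))) = 1 + max(2, 2) = 3
depth(h(h(r))) = 1 + depth(h(r)) = 1 + 1 = 2
depth(h(h(h(r)))) = 1 + depth(h(h(r))) = 1 + 2 = 3
depth(f(h(r), g(r, r))) = 1 + max(1, 1) = 2
depth(g(g(r, r), f(h(r), g(r, r)))) = 1 + max(1, 2) = 3
depth(g(h(h(h(r))), g(g(r, r), f(h(r), g(r, r))))) = 1 + max(3, 3) = 4
depth(f(f(g(g(r, r), f(r, r)), g(f(r, r), f(r, r))), g(h(h(h(r))), g(g(r, r), f(h(r), g(r, r)))))) = 1 + max(3, 4) = 5
depth(f(f(h(h(f(r, r))), g(f(g(r, r), f(r, r)), r)), f(f(g(g(r, r), f(r, r)), g(f(r, r), f(r, r))), g(h(h(h(r))), g(g(r, r), f(h(r), g(r, r))))))) = 1 + max(4, 5) = 6
depth(f(f(h(g(h(g(r, r)), g(r, g(r, r)))), h(r)), f(f(h(h(f(r, r))), g(f(g(r, r), f(r, r)), r)), f(f(g(g(r, r), f(r, r)), g(f(r, r), f(r, r))), g(h(h(h(r))), g(g(r, r), f(h(r), g(r, r)))))))) = 1 + max(5, 6) = 7

7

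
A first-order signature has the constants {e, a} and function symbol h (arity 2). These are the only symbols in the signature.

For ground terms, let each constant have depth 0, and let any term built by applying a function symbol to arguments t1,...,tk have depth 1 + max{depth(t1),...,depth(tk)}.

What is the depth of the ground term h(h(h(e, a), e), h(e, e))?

depth(h(e, a)) = 1 + max(0, 0) = 1
depth(h(h(e, a), e)) = 1 + max(1, 0) = 2
depth(h(e, e)) = 1 + max(0, 0) = 1
depth(h(h(h(e, a), e), h(e, e))) = 1 + max(2, 1) = 3

3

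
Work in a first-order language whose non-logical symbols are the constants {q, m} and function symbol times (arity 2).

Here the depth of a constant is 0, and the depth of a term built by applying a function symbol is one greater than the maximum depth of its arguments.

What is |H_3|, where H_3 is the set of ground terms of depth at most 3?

Write N_k for the number of ground terms of depth ≤ k. A term of depth ≤ k is either a constant or a function symbol applied to arguments of depth ≤ k−1, so N_k = 2 + N_{k-1}^2.
N_0 = 2
N_1 = 2 + 2^2 = 6
N_2 = 2 + 6^2 = 38
N_3 = 2 + 38^2 = 1446

1446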